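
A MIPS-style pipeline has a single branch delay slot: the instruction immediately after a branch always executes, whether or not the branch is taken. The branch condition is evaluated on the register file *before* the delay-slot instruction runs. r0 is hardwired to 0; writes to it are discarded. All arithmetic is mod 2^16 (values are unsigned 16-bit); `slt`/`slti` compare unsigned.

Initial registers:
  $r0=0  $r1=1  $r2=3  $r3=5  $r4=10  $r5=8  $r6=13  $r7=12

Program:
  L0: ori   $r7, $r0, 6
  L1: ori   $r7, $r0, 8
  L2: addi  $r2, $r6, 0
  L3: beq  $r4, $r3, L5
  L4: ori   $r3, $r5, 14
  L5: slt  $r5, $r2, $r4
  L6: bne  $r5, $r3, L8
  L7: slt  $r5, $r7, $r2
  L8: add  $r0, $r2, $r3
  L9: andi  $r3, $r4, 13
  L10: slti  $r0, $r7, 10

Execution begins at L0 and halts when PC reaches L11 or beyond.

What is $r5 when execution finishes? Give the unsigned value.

  step pc=0: ori   $r7, $r0, 6  regs=(0,1,3,5,10,8,13,6)
  step pc=1: ori   $r7, $r0, 8  regs=(0,1,3,5,10,8,13,8)
  step pc=2: addi  $r2, $r6, 0  regs=(0,1,13,5,10,8,13,8)
  step pc=3: beq  $r4, $r3, L5  cond=F  regs=(0,1,13,5,10,8,13,8)
  step pc=4: ori   $r3, $r5, 14  regs=(0,1,13,14,10,8,13,8)
  step pc=5: slt  $r5, $r2, $r4  regs=(0,1,13,14,10,0,13,8)
  step pc=6: bne  $r5, $r3, L8  cond=T  regs=(0,1,13,14,10,0,13,8)
  step pc=7: slt  $r5, $r7, $r2  regs=(0,1,13,14,10,1,13,8)
  step pc=8: add  $r0, $r2, $r3  regs=(0,1,13,14,10,1,13,8)
  step pc=9: andi  $r3, $r4, 13  regs=(0,1,13,8,10,1,13,8)
  step pc=10: slti  $r0, $r7, 10  regs=(0,1,13,8,10,1,13,8)

1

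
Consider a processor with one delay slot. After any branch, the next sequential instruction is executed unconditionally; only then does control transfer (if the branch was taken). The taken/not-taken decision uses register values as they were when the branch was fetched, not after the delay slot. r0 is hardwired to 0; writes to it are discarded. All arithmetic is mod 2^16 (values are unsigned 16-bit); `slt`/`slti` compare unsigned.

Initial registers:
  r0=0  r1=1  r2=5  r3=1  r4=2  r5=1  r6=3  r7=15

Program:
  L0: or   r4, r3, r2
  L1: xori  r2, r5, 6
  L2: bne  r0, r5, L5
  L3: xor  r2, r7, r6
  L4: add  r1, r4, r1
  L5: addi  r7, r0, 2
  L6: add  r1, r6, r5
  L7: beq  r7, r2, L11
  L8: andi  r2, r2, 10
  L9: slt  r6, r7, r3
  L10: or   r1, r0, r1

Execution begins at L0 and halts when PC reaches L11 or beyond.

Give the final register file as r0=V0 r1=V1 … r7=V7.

r0=0 r1=4 r2=8 r3=1 r4=5 r5=1 r6=0 r7=2

[0] or   r4, r3, r2  →  {r0:0, r1:1, r2:5, r3:1, r4:5, r5:1, r6:3, r7:15}
[1] xori  r2, r5, 6  →  {r0:0, r1:1, r2:7, r3:1, r4:5, r5:1, r6:3, r7:15}
[2] bne  r0, r5, L5  →  {r0:0, r1:1, r2:7, r3:1, r4:5, r5:1, r6:3, r7:15}  ⟨branch taken⟩
[3] xor  r2, r7, r6  →  {r0:0, r1:1, r2:12, r3:1, r4:5, r5:1, r6:3, r7:15}
[5] addi  r7, r0, 2  →  {r0:0, r1:1, r2:12, r3:1, r4:5, r5:1, r6:3, r7:2}
[6] add  r1, r6, r5  →  {r0:0, r1:4, r2:12, r3:1, r4:5, r5:1, r6:3, r7:2}
[7] beq  r7, r2, L11  →  {r0:0, r1:4, r2:12, r3:1, r4:5, r5:1, r6:3, r7:2}  ⟨branch fallthrough⟩
[8] andi  r2, r2, 10  →  {r0:0, r1:4, r2:8, r3:1, r4:5, r5:1, r6:3, r7:2}
[9] slt  r6, r7, r3  →  {r0:0, r1:4, r2:8, r3:1, r4:5, r5:1, r6:0, r7:2}
[10] or   r1, r0, r1  →  {r0:0, r1:4, r2:8, r3:1, r4:5, r5:1, r6:0, r7:2}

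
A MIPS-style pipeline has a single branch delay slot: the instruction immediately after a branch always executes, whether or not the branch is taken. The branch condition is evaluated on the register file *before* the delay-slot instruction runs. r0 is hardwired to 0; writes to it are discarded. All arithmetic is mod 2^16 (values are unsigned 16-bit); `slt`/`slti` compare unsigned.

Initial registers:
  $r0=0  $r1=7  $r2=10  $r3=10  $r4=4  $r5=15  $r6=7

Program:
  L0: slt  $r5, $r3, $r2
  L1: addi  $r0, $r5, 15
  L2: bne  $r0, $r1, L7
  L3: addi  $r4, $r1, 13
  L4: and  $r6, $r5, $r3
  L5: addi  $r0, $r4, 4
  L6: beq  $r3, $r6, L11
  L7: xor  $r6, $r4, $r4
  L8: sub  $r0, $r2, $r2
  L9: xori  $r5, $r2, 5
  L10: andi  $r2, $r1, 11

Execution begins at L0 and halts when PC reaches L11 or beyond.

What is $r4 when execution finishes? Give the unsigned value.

20

[0] slt  $r5, $r3, $r2  →  {$r0:0, $r1:7, $r2:10, $r3:10, $r4:4, $r5:0, $r6:7}
[1] addi  $r0, $r5, 15  →  {$r0:0, $r1:7, $r2:10, $r3:10, $r4:4, $r5:0, $r6:7}
[2] bne  $r0, $r1, L7  →  {$r0:0, $r1:7, $r2:10, $r3:10, $r4:4, $r5:0, $r6:7}  ⟨branch taken⟩
[3] addi  $r4, $r1, 13  →  {$r0:0, $r1:7, $r2:10, $r3:10, $r4:20, $r5:0, $r6:7}
[7] xor  $r6, $r4, $r4  →  {$r0:0, $r1:7, $r2:10, $r3:10, $r4:20, $r5:0, $r6:0}
[8] sub  $r0, $r2, $r2  →  {$r0:0, $r1:7, $r2:10, $r3:10, $r4:20, $r5:0, $r6:0}
[9] xori  $r5, $r2, 5  →  {$r0:0, $r1:7, $r2:10, $r3:10, $r4:20, $r5:15, $r6:0}
[10] andi  $r2, $r1, 11  →  {$r0:0, $r1:7, $r2:3, $r3:10, $r4:20, $r5:15, $r6:0}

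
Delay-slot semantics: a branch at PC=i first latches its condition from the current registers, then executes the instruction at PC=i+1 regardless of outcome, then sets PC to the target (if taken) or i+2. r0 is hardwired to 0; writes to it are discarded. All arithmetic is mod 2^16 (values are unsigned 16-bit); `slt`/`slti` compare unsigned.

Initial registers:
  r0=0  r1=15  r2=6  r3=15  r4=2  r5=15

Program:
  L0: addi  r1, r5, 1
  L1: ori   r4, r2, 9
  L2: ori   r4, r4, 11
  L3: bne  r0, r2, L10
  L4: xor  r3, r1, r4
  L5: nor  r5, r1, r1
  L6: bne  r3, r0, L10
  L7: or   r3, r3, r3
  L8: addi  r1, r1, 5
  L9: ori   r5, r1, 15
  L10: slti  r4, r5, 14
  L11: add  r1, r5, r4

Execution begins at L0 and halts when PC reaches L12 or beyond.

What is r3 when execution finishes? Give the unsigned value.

PC=0  addi  r1, r5, 1        | r0=0 r1=16 r2=6 r3=15 r4=2 r5=15
PC=1  ori   r4, r2, 9        | r0=0 r1=16 r2=6 r3=15 r4=15 r5=15
PC=2  ori   r4, r4, 11       | r0=0 r1=16 r2=6 r3=15 r4=15 r5=15
PC=3  bne  r0, r2, L10       | r0=0 r1=16 r2=6 r3=15 r4=15 r5=15  [TAKEN]
PC=4  xor  r3, r1, r4        | r0=0 r1=16 r2=6 r3=31 r4=15 r5=15
PC=10 slti  r4, r5, 14       | r0=0 r1=16 r2=6 r3=31 r4=0 r5=15
PC=11 add  r1, r5, r4        | r0=0 r1=15 r2=6 r3=31 r4=0 r5=15

31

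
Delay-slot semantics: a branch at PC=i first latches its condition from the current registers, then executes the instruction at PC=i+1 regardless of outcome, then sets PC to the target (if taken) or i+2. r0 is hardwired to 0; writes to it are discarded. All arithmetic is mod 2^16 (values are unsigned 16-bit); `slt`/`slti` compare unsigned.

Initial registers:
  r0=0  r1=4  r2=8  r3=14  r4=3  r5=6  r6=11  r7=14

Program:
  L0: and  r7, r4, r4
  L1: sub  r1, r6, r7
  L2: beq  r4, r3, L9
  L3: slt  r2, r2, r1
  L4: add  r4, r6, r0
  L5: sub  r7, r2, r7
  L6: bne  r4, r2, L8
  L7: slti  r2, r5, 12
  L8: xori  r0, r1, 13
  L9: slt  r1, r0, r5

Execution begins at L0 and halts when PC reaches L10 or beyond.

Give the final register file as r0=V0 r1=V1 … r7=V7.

PC=0  and  r7, r4, r4        | r0=0 r1=4 r2=8 r3=14 r4=3 r5=6 r6=11 r7=3
PC=1  sub  r1, r6, r7        | r0=0 r1=8 r2=8 r3=14 r4=3 r5=6 r6=11 r7=3
PC=2  beq  r4, r3, L9        | r0=0 r1=8 r2=8 r3=14 r4=3 r5=6 r6=11 r7=3  [not taken]
PC=3  slt  r2, r2, r1        | r0=0 r1=8 r2=0 r3=14 r4=3 r5=6 r6=11 r7=3
PC=4  add  r4, r6, r0        | r0=0 r1=8 r2=0 r3=14 r4=11 r5=6 r6=11 r7=3
PC=5  sub  r7, r2, r7        | r0=0 r1=8 r2=0 r3=14 r4=11 r5=6 r6=11 r7=65533
PC=6  bne  r4, r2, L8        | r0=0 r1=8 r2=0 r3=14 r4=11 r5=6 r6=11 r7=65533  [TAKEN]
PC=7  slti  r2, r5, 12       | r0=0 r1=8 r2=1 r3=14 r4=11 r5=6 r6=11 r7=65533
PC=8  xori  r0, r1, 13       | r0=0 r1=8 r2=1 r3=14 r4=11 r5=6 r6=11 r7=65533
PC=9  slt  r1, r0, r5        | r0=0 r1=1 r2=1 r3=14 r4=11 r5=6 r6=11 r7=65533

r0=0 r1=1 r2=1 r3=14 r4=11 r5=6 r6=11 r7=65533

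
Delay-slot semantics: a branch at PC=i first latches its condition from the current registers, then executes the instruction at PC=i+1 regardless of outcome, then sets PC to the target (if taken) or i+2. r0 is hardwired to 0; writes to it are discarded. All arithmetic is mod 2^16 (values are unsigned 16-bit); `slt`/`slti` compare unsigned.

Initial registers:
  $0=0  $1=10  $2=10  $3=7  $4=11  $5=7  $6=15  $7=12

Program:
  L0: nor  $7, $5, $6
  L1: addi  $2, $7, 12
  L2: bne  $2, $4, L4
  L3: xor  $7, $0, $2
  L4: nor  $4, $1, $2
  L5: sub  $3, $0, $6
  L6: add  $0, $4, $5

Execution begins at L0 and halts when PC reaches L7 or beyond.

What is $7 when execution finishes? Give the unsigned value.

65532

[0] nor  $7, $5, $6  →  {$0:0, $1:10, $2:10, $3:7, $4:11, $5:7, $6:15, $7:65520}
[1] addi  $2, $7, 12  →  {$0:0, $1:10, $2:65532, $3:7, $4:11, $5:7, $6:15, $7:65520}
[2] bne  $2, $4, L4  →  {$0:0, $1:10, $2:65532, $3:7, $4:11, $5:7, $6:15, $7:65520}  ⟨branch taken⟩
[3] xor  $7, $0, $2  →  {$0:0, $1:10, $2:65532, $3:7, $4:11, $5:7, $6:15, $7:65532}
[4] nor  $4, $1, $2  →  {$0:0, $1:10, $2:65532, $3:7, $4:1, $5:7, $6:15, $7:65532}
[5] sub  $3, $0, $6  →  {$0:0, $1:10, $2:65532, $3:65521, $4:1, $5:7, $6:15, $7:65532}
[6] add  $0, $4, $5  →  {$0:0, $1:10, $2:65532, $3:65521, $4:1, $5:7, $6:15, $7:65532}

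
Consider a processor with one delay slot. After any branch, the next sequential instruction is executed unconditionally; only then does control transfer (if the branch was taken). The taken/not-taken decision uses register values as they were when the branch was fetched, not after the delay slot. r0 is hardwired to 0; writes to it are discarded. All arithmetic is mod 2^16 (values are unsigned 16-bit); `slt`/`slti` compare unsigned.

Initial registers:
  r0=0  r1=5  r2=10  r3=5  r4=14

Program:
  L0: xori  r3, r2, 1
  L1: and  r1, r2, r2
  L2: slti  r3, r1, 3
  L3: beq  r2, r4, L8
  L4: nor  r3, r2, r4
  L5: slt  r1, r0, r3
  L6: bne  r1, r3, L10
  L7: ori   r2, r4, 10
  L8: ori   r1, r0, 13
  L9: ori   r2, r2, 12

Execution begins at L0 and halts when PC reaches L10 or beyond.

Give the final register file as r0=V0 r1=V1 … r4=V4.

  step pc=0: xori  r3, r2, 1  regs=(0,5,10,11,14)
  step pc=1: and  r1, r2, r2  regs=(0,10,10,11,14)
  step pc=2: slti  r3, r1, 3  regs=(0,10,10,0,14)
  step pc=3: beq  r2, r4, L8  cond=F  regs=(0,10,10,0,14)
  step pc=4: nor  r3, r2, r4  regs=(0,10,10,65521,14)
  step pc=5: slt  r1, r0, r3  regs=(0,1,10,65521,14)
  step pc=6: bne  r1, r3, L10  cond=T  regs=(0,1,10,65521,14)
  step pc=7: ori   r2, r4, 10  regs=(0,1,14,65521,14)

r0=0 r1=1 r2=14 r3=65521 r4=14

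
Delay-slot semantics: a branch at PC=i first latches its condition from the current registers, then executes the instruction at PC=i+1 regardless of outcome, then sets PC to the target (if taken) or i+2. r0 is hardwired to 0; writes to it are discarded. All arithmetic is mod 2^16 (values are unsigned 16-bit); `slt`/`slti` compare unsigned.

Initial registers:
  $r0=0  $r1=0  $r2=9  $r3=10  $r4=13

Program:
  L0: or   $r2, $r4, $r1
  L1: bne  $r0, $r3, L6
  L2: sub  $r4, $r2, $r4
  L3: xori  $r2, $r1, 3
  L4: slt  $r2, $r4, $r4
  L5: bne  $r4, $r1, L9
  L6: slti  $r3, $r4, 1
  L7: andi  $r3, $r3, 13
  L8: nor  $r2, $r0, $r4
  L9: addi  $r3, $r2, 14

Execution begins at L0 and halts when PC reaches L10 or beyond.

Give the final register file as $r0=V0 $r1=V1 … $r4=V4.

#0 or   $r2, $r4, $r1 ; 0/0/13/10/13
#1 bne  $r0, $r3, L6 ; 0/0/13/10/13 ; →target
#2 sub  $r4, $r2, $r4 ; 0/0/13/10/0
#6 slti  $r3, $r4, 1 ; 0/0/13/1/0
#7 andi  $r3, $r3, 13 ; 0/0/13/1/0
#8 nor  $r2, $r0, $r4 ; 0/0/65535/1/0
#9 addi  $r3, $r2, 14 ; 0/0/65535/13/0

$r0=0 $r1=0 $r2=65535 $r3=13 $r4=0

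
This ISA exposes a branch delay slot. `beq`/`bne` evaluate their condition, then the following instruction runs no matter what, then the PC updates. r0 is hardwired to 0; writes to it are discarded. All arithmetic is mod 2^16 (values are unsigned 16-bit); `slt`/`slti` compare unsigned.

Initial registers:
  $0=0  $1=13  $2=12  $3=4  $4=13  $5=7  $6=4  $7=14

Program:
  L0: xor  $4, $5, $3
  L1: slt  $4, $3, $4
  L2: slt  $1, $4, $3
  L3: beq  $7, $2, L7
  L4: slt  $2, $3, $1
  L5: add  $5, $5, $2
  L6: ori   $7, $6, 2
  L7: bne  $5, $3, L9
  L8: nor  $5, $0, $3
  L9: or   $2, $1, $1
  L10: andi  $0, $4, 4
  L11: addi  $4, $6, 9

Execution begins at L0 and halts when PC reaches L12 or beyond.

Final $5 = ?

[0] xor  $4, $5, $3  →  {$0:0, $1:13, $2:12, $3:4, $4:3, $5:7, $6:4, $7:14}
[1] slt  $4, $3, $4  →  {$0:0, $1:13, $2:12, $3:4, $4:0, $5:7, $6:4, $7:14}
[2] slt  $1, $4, $3  →  {$0:0, $1:1, $2:12, $3:4, $4:0, $5:7, $6:4, $7:14}
[3] beq  $7, $2, L7  →  {$0:0, $1:1, $2:12, $3:4, $4:0, $5:7, $6:4, $7:14}  ⟨branch fallthrough⟩
[4] slt  $2, $3, $1  →  {$0:0, $1:1, $2:0, $3:4, $4:0, $5:7, $6:4, $7:14}
[5] add  $5, $5, $2  →  {$0:0, $1:1, $2:0, $3:4, $4:0, $5:7, $6:4, $7:14}
[6] ori   $7, $6, 2  →  {$0:0, $1:1, $2:0, $3:4, $4:0, $5:7, $6:4, $7:6}
[7] bne  $5, $3, L9  →  {$0:0, $1:1, $2:0, $3:4, $4:0, $5:7, $6:4, $7:6}  ⟨branch taken⟩
[8] nor  $5, $0, $3  →  {$0:0, $1:1, $2:0, $3:4, $4:0, $5:65531, $6:4, $7:6}
[9] or   $2, $1, $1  →  {$0:0, $1:1, $2:1, $3:4, $4:0, $5:65531, $6:4, $7:6}
[10] andi  $0, $4, 4  →  {$0:0, $1:1, $2:1, $3:4, $4:0, $5:65531, $6:4, $7:6}
[11] addi  $4, $6, 9  →  {$0:0, $1:1, $2:1, $3:4, $4:13, $5:65531, $6:4, $7:6}

65531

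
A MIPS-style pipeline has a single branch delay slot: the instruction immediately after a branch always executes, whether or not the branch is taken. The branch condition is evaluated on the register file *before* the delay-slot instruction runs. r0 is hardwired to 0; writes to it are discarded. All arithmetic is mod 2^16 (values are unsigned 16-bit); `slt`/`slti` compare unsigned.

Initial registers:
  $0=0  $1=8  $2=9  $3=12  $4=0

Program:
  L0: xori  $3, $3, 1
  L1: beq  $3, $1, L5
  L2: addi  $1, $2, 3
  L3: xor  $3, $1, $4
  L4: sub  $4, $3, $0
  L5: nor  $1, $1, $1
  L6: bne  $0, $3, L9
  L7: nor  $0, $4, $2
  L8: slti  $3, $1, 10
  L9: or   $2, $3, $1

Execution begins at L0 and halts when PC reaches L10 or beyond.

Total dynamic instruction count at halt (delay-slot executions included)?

PC=0  xori  $3, $3, 1        | $0=0 $1=8 $2=9 $3=13 $4=0
PC=1  beq  $3, $1, L5        | $0=0 $1=8 $2=9 $3=13 $4=0  [not taken]
PC=2  addi  $1, $2, 3        | $0=0 $1=12 $2=9 $3=13 $4=0
PC=3  xor  $3, $1, $4        | $0=0 $1=12 $2=9 $3=12 $4=0
PC=4  sub  $4, $3, $0        | $0=0 $1=12 $2=9 $3=12 $4=12
PC=5  nor  $1, $1, $1        | $0=0 $1=65523 $2=9 $3=12 $4=12
PC=6  bne  $0, $3, L9        | $0=0 $1=65523 $2=9 $3=12 $4=12  [TAKEN]
PC=7  nor  $0, $4, $2        | $0=0 $1=65523 $2=9 $3=12 $4=12
PC=9  or   $2, $3, $1        | $0=0 $1=65523 $2=65535 $3=12 $4=12

9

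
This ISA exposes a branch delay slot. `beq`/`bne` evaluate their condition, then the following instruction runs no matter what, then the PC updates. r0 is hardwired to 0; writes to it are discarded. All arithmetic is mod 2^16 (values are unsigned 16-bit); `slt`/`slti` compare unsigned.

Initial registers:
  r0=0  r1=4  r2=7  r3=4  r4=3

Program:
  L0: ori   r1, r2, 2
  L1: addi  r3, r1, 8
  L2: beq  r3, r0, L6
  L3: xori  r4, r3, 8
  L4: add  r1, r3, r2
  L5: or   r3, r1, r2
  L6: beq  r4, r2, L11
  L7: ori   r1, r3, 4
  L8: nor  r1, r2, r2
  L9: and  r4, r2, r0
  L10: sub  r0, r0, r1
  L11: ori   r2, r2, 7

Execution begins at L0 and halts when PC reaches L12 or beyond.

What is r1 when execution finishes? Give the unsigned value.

23

  step pc=0: ori   r1, r2, 2  regs=(0,7,7,4,3)
  step pc=1: addi  r3, r1, 8  regs=(0,7,7,15,3)
  step pc=2: beq  r3, r0, L6  cond=F  regs=(0,7,7,15,3)
  step pc=3: xori  r4, r3, 8  regs=(0,7,7,15,7)
  step pc=4: add  r1, r3, r2  regs=(0,22,7,15,7)
  step pc=5: or   r3, r1, r2  regs=(0,22,7,23,7)
  step pc=6: beq  r4, r2, L11  cond=T  regs=(0,22,7,23,7)
  step pc=7: ori   r1, r3, 4  regs=(0,23,7,23,7)
  step pc=11: ori   r2, r2, 7  regs=(0,23,7,23,7)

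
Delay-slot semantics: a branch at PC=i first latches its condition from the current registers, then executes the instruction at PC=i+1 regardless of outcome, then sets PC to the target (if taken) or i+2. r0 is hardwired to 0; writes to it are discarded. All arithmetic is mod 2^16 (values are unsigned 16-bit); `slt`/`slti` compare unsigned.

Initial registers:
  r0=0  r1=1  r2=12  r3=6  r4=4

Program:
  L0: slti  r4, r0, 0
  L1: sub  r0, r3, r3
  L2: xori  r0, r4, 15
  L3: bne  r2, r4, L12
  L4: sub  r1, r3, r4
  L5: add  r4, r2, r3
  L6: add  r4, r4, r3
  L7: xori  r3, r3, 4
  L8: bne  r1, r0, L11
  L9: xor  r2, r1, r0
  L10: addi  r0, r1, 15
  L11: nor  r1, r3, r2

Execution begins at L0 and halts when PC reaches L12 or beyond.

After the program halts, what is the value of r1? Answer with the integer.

6

[0] slti  r4, r0, 0  →  {r0:0, r1:1, r2:12, r3:6, r4:0}
[1] sub  r0, r3, r3  →  {r0:0, r1:1, r2:12, r3:6, r4:0}
[2] xori  r0, r4, 15  →  {r0:0, r1:1, r2:12, r3:6, r4:0}
[3] bne  r2, r4, L12  →  {r0:0, r1:1, r2:12, r3:6, r4:0}  ⟨branch taken⟩
[4] sub  r1, r3, r4  →  {r0:0, r1:6, r2:12, r3:6, r4:0}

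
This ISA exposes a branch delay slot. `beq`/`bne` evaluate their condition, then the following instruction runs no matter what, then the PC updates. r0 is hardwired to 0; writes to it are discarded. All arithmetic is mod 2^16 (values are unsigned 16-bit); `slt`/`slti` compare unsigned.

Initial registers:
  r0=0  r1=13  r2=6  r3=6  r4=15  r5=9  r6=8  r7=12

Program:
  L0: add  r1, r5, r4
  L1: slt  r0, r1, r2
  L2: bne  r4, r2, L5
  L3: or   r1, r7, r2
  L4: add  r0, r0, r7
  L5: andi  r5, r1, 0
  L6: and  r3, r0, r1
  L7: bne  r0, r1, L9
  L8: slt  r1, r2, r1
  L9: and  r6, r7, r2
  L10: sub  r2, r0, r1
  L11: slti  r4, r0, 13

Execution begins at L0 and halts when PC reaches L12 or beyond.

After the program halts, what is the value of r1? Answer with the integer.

[0] add  r1, r5, r4  →  {r0:0, r1:24, r2:6, r3:6, r4:15, r5:9, r6:8, r7:12}
[1] slt  r0, r1, r2  →  {r0:0, r1:24, r2:6, r3:6, r4:15, r5:9, r6:8, r7:12}
[2] bne  r4, r2, L5  →  {r0:0, r1:24, r2:6, r3:6, r4:15, r5:9, r6:8, r7:12}  ⟨branch taken⟩
[3] or   r1, r7, r2  →  {r0:0, r1:14, r2:6, r3:6, r4:15, r5:9, r6:8, r7:12}
[5] andi  r5, r1, 0  →  {r0:0, r1:14, r2:6, r3:6, r4:15, r5:0, r6:8, r7:12}
[6] and  r3, r0, r1  →  {r0:0, r1:14, r2:6, r3:0, r4:15, r5:0, r6:8, r7:12}
[7] bne  r0, r1, L9  →  {r0:0, r1:14, r2:6, r3:0, r4:15, r5:0, r6:8, r7:12}  ⟨branch taken⟩
[8] slt  r1, r2, r1  →  {r0:0, r1:1, r2:6, r3:0, r4:15, r5:0, r6:8, r7:12}
[9] and  r6, r7, r2  →  {r0:0, r1:1, r2:6, r3:0, r4:15, r5:0, r6:4, r7:12}
[10] sub  r2, r0, r1  →  {r0:0, r1:1, r2:65535, r3:0, r4:15, r5:0, r6:4, r7:12}
[11] slti  r4, r0, 13  →  {r0:0, r1:1, r2:65535, r3:0, r4:1, r5:0, r6:4, r7:12}

1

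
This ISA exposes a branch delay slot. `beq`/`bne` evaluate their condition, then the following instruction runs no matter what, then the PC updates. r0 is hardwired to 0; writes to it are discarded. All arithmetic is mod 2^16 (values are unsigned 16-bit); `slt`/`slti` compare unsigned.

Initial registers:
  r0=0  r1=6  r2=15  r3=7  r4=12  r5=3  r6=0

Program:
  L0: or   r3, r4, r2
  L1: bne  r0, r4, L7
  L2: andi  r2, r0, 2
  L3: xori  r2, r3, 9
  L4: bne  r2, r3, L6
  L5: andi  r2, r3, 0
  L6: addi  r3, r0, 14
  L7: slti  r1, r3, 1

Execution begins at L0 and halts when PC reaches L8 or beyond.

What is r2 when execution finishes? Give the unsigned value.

0

  step pc=0: or   r3, r4, r2  regs=(0,6,15,15,12,3,0)
  step pc=1: bne  r0, r4, L7  cond=T  regs=(0,6,15,15,12,3,0)
  step pc=2: andi  r2, r0, 2  regs=(0,6,0,15,12,3,0)
  step pc=7: slti  r1, r3, 1  regs=(0,0,0,15,12,3,0)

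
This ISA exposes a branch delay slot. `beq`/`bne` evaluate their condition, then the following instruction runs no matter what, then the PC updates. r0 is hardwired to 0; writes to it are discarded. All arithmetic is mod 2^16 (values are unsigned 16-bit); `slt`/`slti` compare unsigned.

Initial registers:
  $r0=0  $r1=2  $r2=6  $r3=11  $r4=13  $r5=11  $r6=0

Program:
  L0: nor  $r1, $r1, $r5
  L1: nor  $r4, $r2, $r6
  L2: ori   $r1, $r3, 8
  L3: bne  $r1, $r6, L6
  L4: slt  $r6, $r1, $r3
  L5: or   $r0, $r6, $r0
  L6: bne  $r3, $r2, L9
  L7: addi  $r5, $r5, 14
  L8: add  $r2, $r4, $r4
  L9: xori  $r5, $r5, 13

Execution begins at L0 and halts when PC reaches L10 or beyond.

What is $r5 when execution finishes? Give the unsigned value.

PC=0  nor  $r1, $r1, $r5     | $r0=0 $r1=65524 $r2=6 $r3=11 $r4=13 $r5=11 $r6=0
PC=1  nor  $r4, $r2, $r6     | $r0=0 $r1=65524 $r2=6 $r3=11 $r4=65529 $r5=11 $r6=0
PC=2  ori   $r1, $r3, 8      | $r0=0 $r1=11 $r2=6 $r3=11 $r4=65529 $r5=11 $r6=0
PC=3  bne  $r1, $r6, L6      | $r0=0 $r1=11 $r2=6 $r3=11 $r4=65529 $r5=11 $r6=0  [TAKEN]
PC=4  slt  $r6, $r1, $r3     | $r0=0 $r1=11 $r2=6 $r3=11 $r4=65529 $r5=11 $r6=0
PC=6  bne  $r3, $r2, L9      | $r0=0 $r1=11 $r2=6 $r3=11 $r4=65529 $r5=11 $r6=0  [TAKEN]
PC=7  addi  $r5, $r5, 14     | $r0=0 $r1=11 $r2=6 $r3=11 $r4=65529 $r5=25 $r6=0
PC=9  xori  $r5, $r5, 13     | $r0=0 $r1=11 $r2=6 $r3=11 $r4=65529 $r5=20 $r6=0

20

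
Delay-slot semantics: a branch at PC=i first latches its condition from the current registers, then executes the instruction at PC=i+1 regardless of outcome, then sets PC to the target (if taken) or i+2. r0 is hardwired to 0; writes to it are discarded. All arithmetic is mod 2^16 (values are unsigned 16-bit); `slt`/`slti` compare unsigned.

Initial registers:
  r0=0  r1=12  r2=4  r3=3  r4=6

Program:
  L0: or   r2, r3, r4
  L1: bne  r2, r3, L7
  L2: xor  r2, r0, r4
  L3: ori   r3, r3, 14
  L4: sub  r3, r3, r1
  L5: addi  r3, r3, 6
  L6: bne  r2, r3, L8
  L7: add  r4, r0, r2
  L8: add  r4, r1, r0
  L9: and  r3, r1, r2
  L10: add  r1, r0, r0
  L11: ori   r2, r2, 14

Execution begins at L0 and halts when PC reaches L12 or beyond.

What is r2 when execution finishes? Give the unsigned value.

14

#0 or   r2, r3, r4 ; 0/12/7/3/6
#1 bne  r2, r3, L7 ; 0/12/7/3/6 ; →target
#2 xor  r2, r0, r4 ; 0/12/6/3/6
#7 add  r4, r0, r2 ; 0/12/6/3/6
#8 add  r4, r1, r0 ; 0/12/6/3/12
#9 and  r3, r1, r2 ; 0/12/6/4/12
#10 add  r1, r0, r0 ; 0/0/6/4/12
#11 ori   r2, r2, 14 ; 0/0/14/4/12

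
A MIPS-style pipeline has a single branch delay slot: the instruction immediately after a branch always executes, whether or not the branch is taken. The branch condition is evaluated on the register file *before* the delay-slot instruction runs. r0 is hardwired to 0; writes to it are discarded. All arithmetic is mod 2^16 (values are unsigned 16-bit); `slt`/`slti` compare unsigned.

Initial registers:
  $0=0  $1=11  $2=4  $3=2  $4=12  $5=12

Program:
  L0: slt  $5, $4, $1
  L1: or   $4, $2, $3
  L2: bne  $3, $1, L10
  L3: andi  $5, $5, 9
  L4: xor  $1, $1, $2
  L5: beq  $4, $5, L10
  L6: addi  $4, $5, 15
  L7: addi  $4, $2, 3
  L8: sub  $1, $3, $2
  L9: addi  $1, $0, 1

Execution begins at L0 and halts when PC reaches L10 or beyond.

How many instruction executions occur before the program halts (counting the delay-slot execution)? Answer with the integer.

4

  step pc=0: slt  $5, $4, $1  regs=(0,11,4,2,12,0)
  step pc=1: or   $4, $2, $3  regs=(0,11,4,2,6,0)
  step pc=2: bne  $3, $1, L10  cond=T  regs=(0,11,4,2,6,0)
  step pc=3: andi  $5, $5, 9  regs=(0,11,4,2,6,0)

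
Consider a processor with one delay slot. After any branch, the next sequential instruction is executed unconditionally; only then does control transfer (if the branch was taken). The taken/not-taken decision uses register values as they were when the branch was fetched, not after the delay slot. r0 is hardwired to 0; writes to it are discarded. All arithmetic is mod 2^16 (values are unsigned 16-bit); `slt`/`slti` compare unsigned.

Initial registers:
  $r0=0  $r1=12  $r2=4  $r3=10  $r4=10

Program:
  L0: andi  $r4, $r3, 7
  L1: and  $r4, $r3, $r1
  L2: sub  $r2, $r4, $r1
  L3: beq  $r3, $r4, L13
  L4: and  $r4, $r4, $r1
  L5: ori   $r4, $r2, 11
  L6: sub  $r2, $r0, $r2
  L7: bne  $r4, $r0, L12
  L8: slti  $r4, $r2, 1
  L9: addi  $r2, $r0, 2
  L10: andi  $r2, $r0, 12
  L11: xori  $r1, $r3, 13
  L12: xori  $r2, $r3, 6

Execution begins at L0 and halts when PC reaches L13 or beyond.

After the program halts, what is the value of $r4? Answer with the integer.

0

#0 andi  $r4, $r3, 7 ; 0/12/4/10/2
#1 and  $r4, $r3, $r1 ; 0/12/4/10/8
#2 sub  $r2, $r4, $r1 ; 0/12/65532/10/8
#3 beq  $r3, $r4, L13 ; 0/12/65532/10/8 ; →fallthru
#4 and  $r4, $r4, $r1 ; 0/12/65532/10/8
#5 ori   $r4, $r2, 11 ; 0/12/65532/10/65535
#6 sub  $r2, $r0, $r2 ; 0/12/4/10/65535
#7 bne  $r4, $r0, L12 ; 0/12/4/10/65535 ; →target
#8 slti  $r4, $r2, 1 ; 0/12/4/10/0
#12 xori  $r2, $r3, 6 ; 0/12/12/10/0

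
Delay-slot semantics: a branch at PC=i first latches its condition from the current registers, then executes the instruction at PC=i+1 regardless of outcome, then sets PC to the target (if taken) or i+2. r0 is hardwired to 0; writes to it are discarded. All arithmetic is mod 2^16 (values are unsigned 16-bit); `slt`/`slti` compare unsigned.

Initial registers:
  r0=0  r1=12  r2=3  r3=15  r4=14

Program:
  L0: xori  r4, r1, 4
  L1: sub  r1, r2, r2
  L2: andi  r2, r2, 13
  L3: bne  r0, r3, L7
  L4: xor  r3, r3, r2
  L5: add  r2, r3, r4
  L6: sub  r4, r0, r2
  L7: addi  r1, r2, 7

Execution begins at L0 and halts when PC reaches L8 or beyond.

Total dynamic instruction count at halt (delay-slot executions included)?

6

PC=0  xori  r4, r1, 4        | r0=0 r1=12 r2=3 r3=15 r4=8
PC=1  sub  r1, r2, r2        | r0=0 r1=0 r2=3 r3=15 r4=8
PC=2  andi  r2, r2, 13       | r0=0 r1=0 r2=1 r3=15 r4=8
PC=3  bne  r0, r3, L7        | r0=0 r1=0 r2=1 r3=15 r4=8  [TAKEN]
PC=4  xor  r3, r3, r2        | r0=0 r1=0 r2=1 r3=14 r4=8
PC=7  addi  r1, r2, 7        | r0=0 r1=8 r2=1 r3=14 r4=8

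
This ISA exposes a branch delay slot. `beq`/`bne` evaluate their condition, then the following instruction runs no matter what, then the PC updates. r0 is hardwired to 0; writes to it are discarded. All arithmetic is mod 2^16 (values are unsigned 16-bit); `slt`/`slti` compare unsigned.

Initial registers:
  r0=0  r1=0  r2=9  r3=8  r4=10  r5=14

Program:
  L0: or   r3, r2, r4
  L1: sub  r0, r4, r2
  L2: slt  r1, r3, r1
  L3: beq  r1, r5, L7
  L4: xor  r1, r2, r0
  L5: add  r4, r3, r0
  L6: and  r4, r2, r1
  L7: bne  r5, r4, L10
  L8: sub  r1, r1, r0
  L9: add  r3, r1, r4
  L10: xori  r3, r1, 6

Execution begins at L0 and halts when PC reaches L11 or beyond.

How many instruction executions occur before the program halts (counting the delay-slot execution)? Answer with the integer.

10

PC=0  or   r3, r2, r4        | r0=0 r1=0 r2=9 r3=11 r4=10 r5=14
PC=1  sub  r0, r4, r2        | r0=0 r1=0 r2=9 r3=11 r4=10 r5=14
PC=2  slt  r1, r3, r1        | r0=0 r1=0 r2=9 r3=11 r4=10 r5=14
PC=3  beq  r1, r5, L7        | r0=0 r1=0 r2=9 r3=11 r4=10 r5=14  [not taken]
PC=4  xor  r1, r2, r0        | r0=0 r1=9 r2=9 r3=11 r4=10 r5=14
PC=5  add  r4, r3, r0        | r0=0 r1=9 r2=9 r3=11 r4=11 r5=14
PC=6  and  r4, r2, r1        | r0=0 r1=9 r2=9 r3=11 r4=9 r5=14
PC=7  bne  r5, r4, L10       | r0=0 r1=9 r2=9 r3=11 r4=9 r5=14  [TAKEN]
PC=8  sub  r1, r1, r0        | r0=0 r1=9 r2=9 r3=11 r4=9 r5=14
PC=10 xori  r3, r1, 6        | r0=0 r1=9 r2=9 r3=15 r4=9 r5=14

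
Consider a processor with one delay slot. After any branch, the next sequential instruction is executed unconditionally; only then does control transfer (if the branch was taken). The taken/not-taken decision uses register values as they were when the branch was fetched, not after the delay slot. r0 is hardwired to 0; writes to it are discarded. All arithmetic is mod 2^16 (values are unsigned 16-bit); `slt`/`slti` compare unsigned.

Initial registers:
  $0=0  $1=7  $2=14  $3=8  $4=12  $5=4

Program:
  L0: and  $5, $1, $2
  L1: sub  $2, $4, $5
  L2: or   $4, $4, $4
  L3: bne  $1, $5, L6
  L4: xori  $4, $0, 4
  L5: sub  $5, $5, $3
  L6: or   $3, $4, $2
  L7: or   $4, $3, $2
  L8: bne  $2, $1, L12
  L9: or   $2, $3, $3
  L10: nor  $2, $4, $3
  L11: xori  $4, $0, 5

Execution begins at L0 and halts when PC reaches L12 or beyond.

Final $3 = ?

6

PC=0  and  $5, $1, $2        | $0=0 $1=7 $2=14 $3=8 $4=12 $5=6
PC=1  sub  $2, $4, $5        | $0=0 $1=7 $2=6 $3=8 $4=12 $5=6
PC=2  or   $4, $4, $4        | $0=0 $1=7 $2=6 $3=8 $4=12 $5=6
PC=3  bne  $1, $5, L6        | $0=0 $1=7 $2=6 $3=8 $4=12 $5=6  [TAKEN]
PC=4  xori  $4, $0, 4        | $0=0 $1=7 $2=6 $3=8 $4=4 $5=6
PC=6  or   $3, $4, $2        | $0=0 $1=7 $2=6 $3=6 $4=4 $5=6
PC=7  or   $4, $3, $2        | $0=0 $1=7 $2=6 $3=6 $4=6 $5=6
PC=8  bne  $2, $1, L12       | $0=0 $1=7 $2=6 $3=6 $4=6 $5=6  [TAKEN]
PC=9  or   $2, $3, $3        | $0=0 $1=7 $2=6 $3=6 $4=6 $5=6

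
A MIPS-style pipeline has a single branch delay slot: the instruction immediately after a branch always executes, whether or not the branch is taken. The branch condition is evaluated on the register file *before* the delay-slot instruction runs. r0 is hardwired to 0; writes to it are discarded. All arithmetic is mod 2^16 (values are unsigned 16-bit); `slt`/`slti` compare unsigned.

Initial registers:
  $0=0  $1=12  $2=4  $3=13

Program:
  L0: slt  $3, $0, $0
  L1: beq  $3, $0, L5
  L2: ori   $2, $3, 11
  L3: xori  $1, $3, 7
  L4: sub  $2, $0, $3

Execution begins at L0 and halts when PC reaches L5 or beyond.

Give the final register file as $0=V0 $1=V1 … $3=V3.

$0=0 $1=12 $2=11 $3=0

#0 slt  $3, $0, $0 ; 0/12/4/0
#1 beq  $3, $0, L5 ; 0/12/4/0 ; →target
#2 ori   $2, $3, 11 ; 0/12/11/0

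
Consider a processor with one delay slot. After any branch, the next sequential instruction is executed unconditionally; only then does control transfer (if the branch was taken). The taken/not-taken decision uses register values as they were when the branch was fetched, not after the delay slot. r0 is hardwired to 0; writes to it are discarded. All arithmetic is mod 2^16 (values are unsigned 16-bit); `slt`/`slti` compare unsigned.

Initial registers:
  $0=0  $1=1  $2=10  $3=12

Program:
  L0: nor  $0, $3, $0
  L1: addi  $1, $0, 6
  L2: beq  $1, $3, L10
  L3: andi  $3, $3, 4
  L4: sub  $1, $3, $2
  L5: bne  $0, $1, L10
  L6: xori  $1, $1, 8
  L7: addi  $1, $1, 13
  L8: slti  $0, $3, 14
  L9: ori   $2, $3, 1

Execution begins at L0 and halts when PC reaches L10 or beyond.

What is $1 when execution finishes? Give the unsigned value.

PC=0  nor  $0, $3, $0        | $0=0 $1=1 $2=10 $3=12
PC=1  addi  $1, $0, 6        | $0=0 $1=6 $2=10 $3=12
PC=2  beq  $1, $3, L10       | $0=0 $1=6 $2=10 $3=12  [not taken]
PC=3  andi  $3, $3, 4        | $0=0 $1=6 $2=10 $3=4
PC=4  sub  $1, $3, $2        | $0=0 $1=65530 $2=10 $3=4
PC=5  bne  $0, $1, L10       | $0=0 $1=65530 $2=10 $3=4  [TAKEN]
PC=6  xori  $1, $1, 8        | $0=0 $1=65522 $2=10 $3=4

65522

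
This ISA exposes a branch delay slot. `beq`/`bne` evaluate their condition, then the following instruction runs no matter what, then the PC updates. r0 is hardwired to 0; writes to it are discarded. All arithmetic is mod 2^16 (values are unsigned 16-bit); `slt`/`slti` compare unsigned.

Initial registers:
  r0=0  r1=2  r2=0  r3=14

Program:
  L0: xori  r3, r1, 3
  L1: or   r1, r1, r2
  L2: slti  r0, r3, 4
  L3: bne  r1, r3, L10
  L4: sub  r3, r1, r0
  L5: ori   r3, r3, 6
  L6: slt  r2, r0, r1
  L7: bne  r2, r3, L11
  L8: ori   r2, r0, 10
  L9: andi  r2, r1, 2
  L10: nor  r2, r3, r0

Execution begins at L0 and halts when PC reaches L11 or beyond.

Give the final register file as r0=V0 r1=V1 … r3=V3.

r0=0 r1=2 r2=65533 r3=2

#0 xori  r3, r1, 3 ; 0/2/0/1
#1 or   r1, r1, r2 ; 0/2/0/1
#2 slti  r0, r3, 4 ; 0/2/0/1
#3 bne  r1, r3, L10 ; 0/2/0/1 ; →target
#4 sub  r3, r1, r0 ; 0/2/0/2
#10 nor  r2, r3, r0 ; 0/2/65533/2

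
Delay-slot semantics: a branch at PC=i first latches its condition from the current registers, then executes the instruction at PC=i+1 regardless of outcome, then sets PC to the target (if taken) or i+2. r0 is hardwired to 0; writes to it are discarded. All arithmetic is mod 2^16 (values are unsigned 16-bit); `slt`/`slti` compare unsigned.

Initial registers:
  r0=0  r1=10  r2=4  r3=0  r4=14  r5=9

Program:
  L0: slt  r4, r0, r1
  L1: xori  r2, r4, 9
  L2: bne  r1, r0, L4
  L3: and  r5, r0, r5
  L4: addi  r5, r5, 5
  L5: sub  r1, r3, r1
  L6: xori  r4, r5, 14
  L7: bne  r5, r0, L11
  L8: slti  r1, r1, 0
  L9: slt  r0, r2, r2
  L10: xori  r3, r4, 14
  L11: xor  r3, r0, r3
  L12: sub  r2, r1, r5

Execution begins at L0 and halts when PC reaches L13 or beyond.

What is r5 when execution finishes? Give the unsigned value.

  step pc=0: slt  r4, r0, r1  regs=(0,10,4,0,1,9)
  step pc=1: xori  r2, r4, 9  regs=(0,10,8,0,1,9)
  step pc=2: bne  r1, r0, L4  cond=T  regs=(0,10,8,0,1,9)
  step pc=3: and  r5, r0, r5  regs=(0,10,8,0,1,0)
  step pc=4: addi  r5, r5, 5  regs=(0,10,8,0,1,5)
  step pc=5: sub  r1, r3, r1  regs=(0,65526,8,0,1,5)
  step pc=6: xori  r4, r5, 14  regs=(0,65526,8,0,11,5)
  step pc=7: bne  r5, r0, L11  cond=T  regs=(0,65526,8,0,11,5)
  step pc=8: slti  r1, r1, 0  regs=(0,0,8,0,11,5)
  step pc=11: xor  r3, r0, r3  regs=(0,0,8,0,11,5)
  step pc=12: sub  r2, r1, r5  regs=(0,0,65531,0,11,5)

5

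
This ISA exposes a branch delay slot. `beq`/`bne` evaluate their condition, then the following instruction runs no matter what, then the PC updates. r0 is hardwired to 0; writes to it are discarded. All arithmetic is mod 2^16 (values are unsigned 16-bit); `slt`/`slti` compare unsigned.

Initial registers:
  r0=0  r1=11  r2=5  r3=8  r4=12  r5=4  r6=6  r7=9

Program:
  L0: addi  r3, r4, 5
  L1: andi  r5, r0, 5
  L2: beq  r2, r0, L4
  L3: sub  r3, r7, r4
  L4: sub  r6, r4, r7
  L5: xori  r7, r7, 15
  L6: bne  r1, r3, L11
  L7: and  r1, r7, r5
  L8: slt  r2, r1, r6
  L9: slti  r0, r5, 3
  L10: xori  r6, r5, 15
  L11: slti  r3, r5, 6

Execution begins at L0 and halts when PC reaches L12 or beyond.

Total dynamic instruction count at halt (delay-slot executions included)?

[0] addi  r3, r4, 5  →  {r0:0, r1:11, r2:5, r3:17, r4:12, r5:4, r6:6, r7:9}
[1] andi  r5, r0, 5  →  {r0:0, r1:11, r2:5, r3:17, r4:12, r5:0, r6:6, r7:9}
[2] beq  r2, r0, L4  →  {r0:0, r1:11, r2:5, r3:17, r4:12, r5:0, r6:6, r7:9}  ⟨branch fallthrough⟩
[3] sub  r3, r7, r4  →  {r0:0, r1:11, r2:5, r3:65533, r4:12, r5:0, r6:6, r7:9}
[4] sub  r6, r4, r7  →  {r0:0, r1:11, r2:5, r3:65533, r4:12, r5:0, r6:3, r7:9}
[5] xori  r7, r7, 15  →  {r0:0, r1:11, r2:5, r3:65533, r4:12, r5:0, r6:3, r7:6}
[6] bne  r1, r3, L11  →  {r0:0, r1:11, r2:5, r3:65533, r4:12, r5:0, r6:3, r7:6}  ⟨branch taken⟩
[7] and  r1, r7, r5  →  {r0:0, r1:0, r2:5, r3:65533, r4:12, r5:0, r6:3, r7:6}
[11] slti  r3, r5, 6  →  {r0:0, r1:0, r2:5, r3:1, r4:12, r5:0, r6:3, r7:6}

9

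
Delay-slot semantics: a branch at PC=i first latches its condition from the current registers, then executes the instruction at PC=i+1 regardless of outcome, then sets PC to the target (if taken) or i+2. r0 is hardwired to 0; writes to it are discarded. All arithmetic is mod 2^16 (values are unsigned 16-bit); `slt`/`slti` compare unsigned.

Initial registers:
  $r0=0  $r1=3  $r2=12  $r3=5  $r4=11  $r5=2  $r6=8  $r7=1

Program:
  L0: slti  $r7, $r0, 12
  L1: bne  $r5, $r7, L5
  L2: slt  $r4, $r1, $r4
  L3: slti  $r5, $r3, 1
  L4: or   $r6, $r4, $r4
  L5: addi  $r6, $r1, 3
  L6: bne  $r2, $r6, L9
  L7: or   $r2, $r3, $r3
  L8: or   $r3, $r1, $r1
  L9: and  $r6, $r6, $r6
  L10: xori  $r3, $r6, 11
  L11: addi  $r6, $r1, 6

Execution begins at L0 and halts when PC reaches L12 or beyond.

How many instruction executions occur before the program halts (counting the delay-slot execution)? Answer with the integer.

9

[0] slti  $r7, $r0, 12  →  {$r0:0, $r1:3, $r2:12, $r3:5, $r4:11, $r5:2, $r6:8, $r7:1}
[1] bne  $r5, $r7, L5  →  {$r0:0, $r1:3, $r2:12, $r3:5, $r4:11, $r5:2, $r6:8, $r7:1}  ⟨branch taken⟩
[2] slt  $r4, $r1, $r4  →  {$r0:0, $r1:3, $r2:12, $r3:5, $r4:1, $r5:2, $r6:8, $r7:1}
[5] addi  $r6, $r1, 3  →  {$r0:0, $r1:3, $r2:12, $r3:5, $r4:1, $r5:2, $r6:6, $r7:1}
[6] bne  $r2, $r6, L9  →  {$r0:0, $r1:3, $r2:12, $r3:5, $r4:1, $r5:2, $r6:6, $r7:1}  ⟨branch taken⟩
[7] or   $r2, $r3, $r3  →  {$r0:0, $r1:3, $r2:5, $r3:5, $r4:1, $r5:2, $r6:6, $r7:1}
[9] and  $r6, $r6, $r6  →  {$r0:0, $r1:3, $r2:5, $r3:5, $r4:1, $r5:2, $r6:6, $r7:1}
[10] xori  $r3, $r6, 11  →  {$r0:0, $r1:3, $r2:5, $r3:13, $r4:1, $r5:2, $r6:6, $r7:1}
[11] addi  $r6, $r1, 6  →  {$r0:0, $r1:3, $r2:5, $r3:13, $r4:1, $r5:2, $r6:9, $r7:1}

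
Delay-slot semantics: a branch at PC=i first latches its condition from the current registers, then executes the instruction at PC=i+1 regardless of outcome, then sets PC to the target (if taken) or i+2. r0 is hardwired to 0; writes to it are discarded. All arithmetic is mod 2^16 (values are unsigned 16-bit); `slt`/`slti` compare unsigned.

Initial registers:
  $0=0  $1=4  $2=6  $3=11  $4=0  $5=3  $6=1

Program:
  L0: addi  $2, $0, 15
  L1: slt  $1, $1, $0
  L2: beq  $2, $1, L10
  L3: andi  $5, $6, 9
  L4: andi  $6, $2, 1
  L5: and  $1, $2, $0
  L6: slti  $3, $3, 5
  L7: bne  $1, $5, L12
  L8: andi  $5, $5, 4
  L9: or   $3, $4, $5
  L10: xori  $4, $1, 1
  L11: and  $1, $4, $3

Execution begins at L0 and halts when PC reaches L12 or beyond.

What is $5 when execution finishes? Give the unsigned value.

[0] addi  $2, $0, 15  →  {$0:0, $1:4, $2:15, $3:11, $4:0, $5:3, $6:1}
[1] slt  $1, $1, $0  →  {$0:0, $1:0, $2:15, $3:11, $4:0, $5:3, $6:1}
[2] beq  $2, $1, L10  →  {$0:0, $1:0, $2:15, $3:11, $4:0, $5:3, $6:1}  ⟨branch fallthrough⟩
[3] andi  $5, $6, 9  →  {$0:0, $1:0, $2:15, $3:11, $4:0, $5:1, $6:1}
[4] andi  $6, $2, 1  →  {$0:0, $1:0, $2:15, $3:11, $4:0, $5:1, $6:1}
[5] and  $1, $2, $0  →  {$0:0, $1:0, $2:15, $3:11, $4:0, $5:1, $6:1}
[6] slti  $3, $3, 5  →  {$0:0, $1:0, $2:15, $3:0, $4:0, $5:1, $6:1}
[7] bne  $1, $5, L12  →  {$0:0, $1:0, $2:15, $3:0, $4:0, $5:1, $6:1}  ⟨branch taken⟩
[8] andi  $5, $5, 4  →  {$0:0, $1:0, $2:15, $3:0, $4:0, $5:0, $6:1}

0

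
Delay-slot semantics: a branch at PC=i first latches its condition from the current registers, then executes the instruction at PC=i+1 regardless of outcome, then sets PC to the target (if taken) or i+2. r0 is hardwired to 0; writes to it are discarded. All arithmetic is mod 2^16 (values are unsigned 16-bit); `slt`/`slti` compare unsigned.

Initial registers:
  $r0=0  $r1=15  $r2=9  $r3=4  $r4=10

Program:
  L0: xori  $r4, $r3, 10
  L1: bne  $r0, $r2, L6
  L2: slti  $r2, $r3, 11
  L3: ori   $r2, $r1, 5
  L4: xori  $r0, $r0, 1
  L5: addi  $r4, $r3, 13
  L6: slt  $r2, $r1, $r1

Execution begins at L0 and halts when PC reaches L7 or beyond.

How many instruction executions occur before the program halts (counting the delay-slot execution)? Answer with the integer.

4

PC=0  xori  $r4, $r3, 10     | $r0=0 $r1=15 $r2=9 $r3=4 $r4=14
PC=1  bne  $r0, $r2, L6      | $r0=0 $r1=15 $r2=9 $r3=4 $r4=14  [TAKEN]
PC=2  slti  $r2, $r3, 11     | $r0=0 $r1=15 $r2=1 $r3=4 $r4=14
PC=6  slt  $r2, $r1, $r1     | $r0=0 $r1=15 $r2=0 $r3=4 $r4=14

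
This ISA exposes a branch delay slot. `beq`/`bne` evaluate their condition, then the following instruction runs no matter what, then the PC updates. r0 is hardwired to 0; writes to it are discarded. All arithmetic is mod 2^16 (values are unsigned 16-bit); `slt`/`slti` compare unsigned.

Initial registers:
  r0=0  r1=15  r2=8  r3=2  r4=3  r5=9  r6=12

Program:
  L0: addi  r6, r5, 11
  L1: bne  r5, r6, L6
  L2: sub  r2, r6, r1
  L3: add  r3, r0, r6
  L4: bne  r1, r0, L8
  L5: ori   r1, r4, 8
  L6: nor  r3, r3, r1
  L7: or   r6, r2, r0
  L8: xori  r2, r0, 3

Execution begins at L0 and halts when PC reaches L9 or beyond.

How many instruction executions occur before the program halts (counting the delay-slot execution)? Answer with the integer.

PC=0  addi  r6, r5, 11       | r0=0 r1=15 r2=8 r3=2 r4=3 r5=9 r6=20
PC=1  bne  r5, r6, L6        | r0=0 r1=15 r2=8 r3=2 r4=3 r5=9 r6=20  [TAKEN]
PC=2  sub  r2, r6, r1        | r0=0 r1=15 r2=5 r3=2 r4=3 r5=9 r6=20
PC=6  nor  r3, r3, r1        | r0=0 r1=15 r2=5 r3=65520 r4=3 r5=9 r6=20
PC=7  or   r6, r2, r0        | r0=0 r1=15 r2=5 r3=65520 r4=3 r5=9 r6=5
PC=8  xori  r2, r0, 3        | r0=0 r1=15 r2=3 r3=65520 r4=3 r5=9 r6=5

6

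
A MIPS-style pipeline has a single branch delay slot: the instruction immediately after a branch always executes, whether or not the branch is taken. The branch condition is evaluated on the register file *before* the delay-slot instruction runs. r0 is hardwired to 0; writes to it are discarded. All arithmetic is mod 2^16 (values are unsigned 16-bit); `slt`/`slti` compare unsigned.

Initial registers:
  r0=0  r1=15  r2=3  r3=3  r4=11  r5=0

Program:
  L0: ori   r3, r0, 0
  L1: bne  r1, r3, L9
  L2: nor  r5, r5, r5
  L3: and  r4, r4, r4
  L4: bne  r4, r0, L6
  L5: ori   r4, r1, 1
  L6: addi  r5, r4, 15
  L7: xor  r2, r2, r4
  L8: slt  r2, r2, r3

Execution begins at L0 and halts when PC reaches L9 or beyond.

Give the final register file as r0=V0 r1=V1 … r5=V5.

PC=0  ori   r3, r0, 0        | r0=0 r1=15 r2=3 r3=0 r4=11 r5=0
PC=1  bne  r1, r3, L9        | r0=0 r1=15 r2=3 r3=0 r4=11 r5=0  [TAKEN]
PC=2  nor  r5, r5, r5        | r0=0 r1=15 r2=3 r3=0 r4=11 r5=65535

r0=0 r1=15 r2=3 r3=0 r4=11 r5=65535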